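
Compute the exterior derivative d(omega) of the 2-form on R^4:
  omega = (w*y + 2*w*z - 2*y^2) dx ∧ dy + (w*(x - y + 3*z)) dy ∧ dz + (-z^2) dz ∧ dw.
d(omega) = (3*w) dx ∧ dy ∧ dz + (y + 2*z) dx ∧ dy ∧ dw + (x - y + 3*z) dy ∧ dz ∧ dw

For a 2-form omega = sum_{i<j} g_{ij} dx_i ∧ dx_j, the exterior derivative is
  d(omega) = sum_{i<j} d(g_{ij}) ∧ dx_i ∧ dx_j = sum_{i<j, k} (∂g_{ij}/∂x_k) dx_k ∧ dx_i ∧ dx_j.
Expand each term, using dx_k ∧ dx_i ∧ dx_j = sgn(permutation) dx_{(a)} ∧ dx_{(b)} ∧ dx_{(c)} with (a < b < c) sorted:
  d(w*y + 2*w*z - 2*y^2) includes (∂/∂z)(w*y + 2*w*z - 2*y^2) dz = (2*w) dz, which multiplied by dx ∧ dy gives (2*w) dx ∧ dy ∧ dz
  d(w*y + 2*w*z - 2*y^2) includes (∂/∂w)(w*y + 2*w*z - 2*y^2) dw = (y + 2*z) dw, which multiplied by dx ∧ dy gives (y + 2*z) dx ∧ dy ∧ dw
  d(w*(x - y + 3*z)) includes (∂/∂x)(w*(x - y + 3*z)) dx = (w) dx, which multiplied by dy ∧ dz gives (w) dx ∧ dy ∧ dz
  d(w*(x - y + 3*z)) includes (∂/∂w)(w*(x - y + 3*z)) dw = (x - y + 3*z) dw, which multiplied by dy ∧ dz gives (x - y + 3*z) dy ∧ dz ∧ dw
Collecting like 3-forms: d(omega) = (3*w) dx ∧ dy ∧ dz + (y + 2*z) dx ∧ dy ∧ dw + (x - y + 3*z) dy ∧ dz ∧ dw.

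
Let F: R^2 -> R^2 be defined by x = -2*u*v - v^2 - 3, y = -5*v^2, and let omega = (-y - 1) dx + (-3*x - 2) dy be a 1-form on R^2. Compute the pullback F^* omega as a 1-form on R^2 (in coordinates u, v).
F^* omega = (-10*v^3 + 2*v) du + (-70*u*v^2 + 2*u - 40*v^3 - 68*v) dv

Using F^*(f dg) = (f ∘ F) d(g ∘ F), substitute each coordinate x_i by F_i(u, v) in f_i, and replace dx_i by d F_i = (∂F_i/∂u) du + (∂F_i/∂v) dv.
  For the x component: f_1(F) = 5*v^2 - 1; d F_1 = (-2*v) du + (-2*u - 2*v) dv
  For the y component: f_2(F) = 6*u*v + 3*v^2 + 7; d F_2 = (0) du + (-10*v) dv
Combining and collecting du, dv coefficients:
  coeff of du: -10*v^3 + 2*v
  coeff of dv: -70*u*v^2 + 2*u - 40*v^3 - 68*v
F^* omega = (-10*v^3 + 2*v) du + (-70*u*v^2 + 2*u - 40*v^3 - 68*v) dv.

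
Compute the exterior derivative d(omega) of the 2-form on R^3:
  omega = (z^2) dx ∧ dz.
d(omega) = 0

For a 2-form omega = sum_{i<j} g_{ij} dx_i ∧ dx_j, the exterior derivative is
  d(omega) = sum_{i<j} d(g_{ij}) ∧ dx_i ∧ dx_j = sum_{i<j, k} (∂g_{ij}/∂x_k) dx_k ∧ dx_i ∧ dx_j.
Expand each term, using dx_k ∧ dx_i ∧ dx_j = sgn(permutation) dx_{(a)} ∧ dx_{(b)} ∧ dx_{(c)} with (a < b < c) sorted:

Collecting like 3-forms: d(omega) = 0.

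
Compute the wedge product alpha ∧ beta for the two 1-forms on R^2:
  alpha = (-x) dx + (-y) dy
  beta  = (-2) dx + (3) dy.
alpha ∧ beta = (-3*x - 2*y) dx ∧ dy

Distribute the wedge, using dx_i ∧ dx_j = -dx_j ∧ dx_i and dx_i ∧ dx_i = 0. For each pair (i, j) with i < j, the coefficient of dx_i ∧ dx_j in alpha ∧ beta is (alpha_i * beta_j - alpha_j * beta_i). Collecting: alpha ∧ beta = (-3*x - 2*y) dx ∧ dy.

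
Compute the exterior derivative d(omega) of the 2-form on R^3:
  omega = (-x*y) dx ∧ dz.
d(omega) = (x) dx ∧ dy ∧ dz

For a 2-form omega = sum_{i<j} g_{ij} dx_i ∧ dx_j, the exterior derivative is
  d(omega) = sum_{i<j} d(g_{ij}) ∧ dx_i ∧ dx_j = sum_{i<j, k} (∂g_{ij}/∂x_k) dx_k ∧ dx_i ∧ dx_j.
Expand each term, using dx_k ∧ dx_i ∧ dx_j = sgn(permutation) dx_{(a)} ∧ dx_{(b)} ∧ dx_{(c)} with (a < b < c) sorted:
  d(-x*y) includes (∂/∂y)(-x*y) dy = (-x) dy, which multiplied by dx ∧ dz gives (x) dx ∧ dy ∧ dz
Collecting like 3-forms: d(omega) = (x) dx ∧ dy ∧ dz.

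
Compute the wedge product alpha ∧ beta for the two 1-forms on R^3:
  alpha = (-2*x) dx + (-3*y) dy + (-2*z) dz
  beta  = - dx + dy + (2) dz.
alpha ∧ beta = (-2*x - 3*y) dx ∧ dy + (-4*x - 2*z) dx ∧ dz + (-6*y + 2*z) dy ∧ dz

Distribute the wedge, using dx_i ∧ dx_j = -dx_j ∧ dx_i and dx_i ∧ dx_i = 0. For each pair (i, j) with i < j, the coefficient of dx_i ∧ dx_j in alpha ∧ beta is (alpha_i * beta_j - alpha_j * beta_i). Collecting: alpha ∧ beta = (-2*x - 3*y) dx ∧ dy + (-4*x - 2*z) dx ∧ dz + (-6*y + 2*z) dy ∧ dz.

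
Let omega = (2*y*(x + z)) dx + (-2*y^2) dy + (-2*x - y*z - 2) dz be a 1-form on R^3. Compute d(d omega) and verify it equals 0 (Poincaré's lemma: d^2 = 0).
d(d omega) = 0

Step 1: d omega = sum_{i<j} (∂f_j/∂x_i - ∂f_i/∂x_j) dx_i ∧ dx_j:
  coeff of dx ∧ dy: -2*x - 2*z
  coeff of dx ∧ dz: -2*y - 2
  coeff of dy ∧ dz: -z
Step 2: Apply d again to each 2-form coefficient. The only possible 3-form in R^3 is dx ∧ dy ∧ dz, with coefficient
  ∂(coeff of dy∧dz)/∂x - ∂(coeff of dx∧dz)/∂y + ∂(coeff of dx∧dy)/∂z
  = ∂/∂x (-z) - ∂/∂y (-2*y - 2) + ∂/∂z (-2*x - 2*z).
Each of these terms simplifies to sums of mixed partials that cancel in pairs. The result is 0 (by equality of mixed partials for smooth functions — Schwarz / Clairaut).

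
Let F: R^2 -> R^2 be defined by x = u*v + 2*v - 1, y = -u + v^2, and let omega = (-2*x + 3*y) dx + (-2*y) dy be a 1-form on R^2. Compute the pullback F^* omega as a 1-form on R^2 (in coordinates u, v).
F^* omega = (-2*u*v^2 - 3*u*v - 2*u + 3*v^3 - 2*v^2 + 2*v) du + (-2*u^2*v - 3*u^2 + 3*u*v^2 - 4*u*v - 4*u - 4*v^3 + 6*v^2 - 8*v + 4) dv

Using F^*(f dg) = (f ∘ F) d(g ∘ F), substitute each coordinate x_i by F_i(u, v) in f_i, and replace dx_i by d F_i = (∂F_i/∂u) du + (∂F_i/∂v) dv.
  For the x component: f_1(F) = -2*u*v - 3*u + 3*v^2 - 4*v + 2; d F_1 = (v) du + (u + 2) dv
  For the y component: f_2(F) = 2*u - 2*v^2; d F_2 = (-1) du + (2*v) dv
Combining and collecting du, dv coefficients:
  coeff of du: -2*u*v^2 - 3*u*v - 2*u + 3*v^3 - 2*v^2 + 2*v
  coeff of dv: -2*u^2*v - 3*u^2 + 3*u*v^2 - 4*u*v - 4*u - 4*v^3 + 6*v^2 - 8*v + 4
F^* omega = (-2*u*v^2 - 3*u*v - 2*u + 3*v^3 - 2*v^2 + 2*v) du + (-2*u^2*v - 3*u^2 + 3*u*v^2 - 4*u*v - 4*u - 4*v^3 + 6*v^2 - 8*v + 4) dv.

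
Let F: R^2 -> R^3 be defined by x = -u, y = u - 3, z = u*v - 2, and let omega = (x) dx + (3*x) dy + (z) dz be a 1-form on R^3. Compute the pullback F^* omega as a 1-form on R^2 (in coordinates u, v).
F^* omega = (u*v^2 - 2*u - 2*v) du + (u*(u*v - 2)) dv

Using F^*(f dg) = (f ∘ F) d(g ∘ F), substitute each coordinate x_i by F_i(u, v) in f_i, and replace dx_i by d F_i = (∂F_i/∂u) du + (∂F_i/∂v) dv.
  For the x component: f_1(F) = -u; d F_1 = (-1) du + (0) dv
  For the y component: f_2(F) = -3*u; d F_2 = (1) du + (0) dv
  For the z component: f_3(F) = u*v - 2; d F_3 = (v) du + (u) dv
Combining and collecting du, dv coefficients:
  coeff of du: u*v^2 - 2*u - 2*v
  coeff of dv: u*(u*v - 2)
F^* omega = (u*v^2 - 2*u - 2*v) du + (u*(u*v - 2)) dv.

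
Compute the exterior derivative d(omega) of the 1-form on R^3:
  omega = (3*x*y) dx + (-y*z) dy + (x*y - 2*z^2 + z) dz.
d(omega) = (-3*x) dx ∧ dy + (y) dx ∧ dz + (x + y) dy ∧ dz

For a 1-form omega = sum_i f_i dx_i, the exterior derivative is
  d(omega) = sum_{i < j} (∂f_j/∂x_i - ∂f_i/∂x_j) dx_i ∧ dx_j.
  coefficient of dx ∧ dy: ∂f_2/∂x - ∂f_1/∂y = ∂(-y*z)/∂x - ∂(3*x*y)/∂y = -3*x
  coefficient of dx ∧ dz: ∂f_3/∂x - ∂f_1/∂z = ∂(x*y - 2*z^2 + z)/∂x - ∂(3*x*y)/∂z = y
  coefficient of dy ∧ dz: ∂f_3/∂y - ∂f_2/∂z = ∂(x*y - 2*z^2 + z)/∂y - ∂(-y*z)/∂z = x + y
Assembling: d(omega) = (-3*x) dx ∧ dy + (y) dx ∧ dz + (x + y) dy ∧ dz.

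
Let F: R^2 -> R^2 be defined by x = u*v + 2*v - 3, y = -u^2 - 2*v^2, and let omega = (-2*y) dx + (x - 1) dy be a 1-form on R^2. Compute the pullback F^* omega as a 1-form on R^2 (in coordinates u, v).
F^* omega = (-4*u*v + 8*u + 4*v^3) du + (2*u^3 + 4*u^2 + 16*v) dv

Using F^*(f dg) = (f ∘ F) d(g ∘ F), substitute each coordinate x_i by F_i(u, v) in f_i, and replace dx_i by d F_i = (∂F_i/∂u) du + (∂F_i/∂v) dv.
  For the x component: f_1(F) = 2*u^2 + 4*v^2; d F_1 = (v) du + (u + 2) dv
  For the y component: f_2(F) = u*v + 2*v - 4; d F_2 = (-2*u) du + (-4*v) dv
Combining and collecting du, dv coefficients:
  coeff of du: -4*u*v + 8*u + 4*v^3
  coeff of dv: 2*u^3 + 4*u^2 + 16*v
F^* omega = (-4*u*v + 8*u + 4*v^3) du + (2*u^3 + 4*u^2 + 16*v) dv.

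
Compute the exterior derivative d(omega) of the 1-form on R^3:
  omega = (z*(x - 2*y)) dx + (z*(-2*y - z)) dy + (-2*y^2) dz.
d(omega) = (2*z) dx ∧ dy + (-x + 2*y) dx ∧ dz + (-2*y + 2*z) dy ∧ dz

For a 1-form omega = sum_i f_i dx_i, the exterior derivative is
  d(omega) = sum_{i < j} (∂f_j/∂x_i - ∂f_i/∂x_j) dx_i ∧ dx_j.
  coefficient of dx ∧ dy: ∂f_2/∂x - ∂f_1/∂y = ∂(z*(-2*y - z))/∂x - ∂(z*(x - 2*y))/∂y = 2*z
  coefficient of dx ∧ dz: ∂f_3/∂x - ∂f_1/∂z = ∂(-2*y^2)/∂x - ∂(z*(x - 2*y))/∂z = -x + 2*y
  coefficient of dy ∧ dz: ∂f_3/∂y - ∂f_2/∂z = ∂(-2*y^2)/∂y - ∂(z*(-2*y - z))/∂z = -2*y + 2*z
Assembling: d(omega) = (2*z) dx ∧ dy + (-x + 2*y) dx ∧ dz + (-2*y + 2*z) dy ∧ dz.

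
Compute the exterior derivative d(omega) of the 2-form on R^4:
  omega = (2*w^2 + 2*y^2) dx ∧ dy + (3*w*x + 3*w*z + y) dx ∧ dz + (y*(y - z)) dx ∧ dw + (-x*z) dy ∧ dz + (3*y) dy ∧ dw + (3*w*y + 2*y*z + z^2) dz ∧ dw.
d(omega) = (4*w - 2*y + z) dx ∧ dy ∧ dw + (-z - 1) dx ∧ dy ∧ dz + (3*x + y + 3*z) dx ∧ dz ∧ dw + (3*w + 2*z) dy ∧ dz ∧ dw

For a 2-form omega = sum_{i<j} g_{ij} dx_i ∧ dx_j, the exterior derivative is
  d(omega) = sum_{i<j} d(g_{ij}) ∧ dx_i ∧ dx_j = sum_{i<j, k} (∂g_{ij}/∂x_k) dx_k ∧ dx_i ∧ dx_j.
Expand each term, using dx_k ∧ dx_i ∧ dx_j = sgn(permutation) dx_{(a)} ∧ dx_{(b)} ∧ dx_{(c)} with (a < b < c) sorted:
  d(2*w^2 + 2*y^2) includes (∂/∂w)(2*w^2 + 2*y^2) dw = (4*w) dw, which multiplied by dx ∧ dy gives (4*w) dx ∧ dy ∧ dw
  d(3*w*x + 3*w*z + y) includes (∂/∂y)(3*w*x + 3*w*z + y) dy = (1) dy, which multiplied by dx ∧ dz gives (-1) dx ∧ dy ∧ dz
  d(3*w*x + 3*w*z + y) includes (∂/∂w)(3*w*x + 3*w*z + y) dw = (3*x + 3*z) dw, which multiplied by dx ∧ dz gives (3*x + 3*z) dx ∧ dz ∧ dw
  d(y*(y - z)) includes (∂/∂y)(y*(y - z)) dy = (2*y - z) dy, which multiplied by dx ∧ dw gives (-2*y + z) dx ∧ dy ∧ dw
  d(y*(y - z)) includes (∂/∂z)(y*(y - z)) dz = (-y) dz, which multiplied by dx ∧ dw gives (y) dx ∧ dz ∧ dw
  d(-x*z) includes (∂/∂x)(-x*z) dx = (-z) dx, which multiplied by dy ∧ dz gives (-z) dx ∧ dy ∧ dz
  d(3*w*y + 2*y*z + z^2) includes (∂/∂y)(3*w*y + 2*y*z + z^2) dy = (3*w + 2*z) dy, which multiplied by dz ∧ dw gives (3*w + 2*z) dy ∧ dz ∧ dw
Collecting like 3-forms: d(omega) = (4*w - 2*y + z) dx ∧ dy ∧ dw + (-z - 1) dx ∧ dy ∧ dz + (3*x + y + 3*z) dx ∧ dz ∧ dw + (3*w + 2*z) dy ∧ dz ∧ dw.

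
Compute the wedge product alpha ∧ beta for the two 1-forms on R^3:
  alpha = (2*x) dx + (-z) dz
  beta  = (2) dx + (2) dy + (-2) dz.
alpha ∧ beta = (4*x) dx ∧ dy + (-4*x + 2*z) dx ∧ dz + (2*z) dy ∧ dz

Distribute the wedge, using dx_i ∧ dx_j = -dx_j ∧ dx_i and dx_i ∧ dx_i = 0. For each pair (i, j) with i < j, the coefficient of dx_i ∧ dx_j in alpha ∧ beta is (alpha_i * beta_j - alpha_j * beta_i). Collecting: alpha ∧ beta = (4*x) dx ∧ dy + (-4*x + 2*z) dx ∧ dz + (2*z) dy ∧ dz.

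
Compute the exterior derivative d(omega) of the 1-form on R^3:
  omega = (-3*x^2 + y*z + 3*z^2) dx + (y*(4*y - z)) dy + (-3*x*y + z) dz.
d(omega) = (-z) dx ∧ dy + (-4*y - 6*z) dx ∧ dz + (-3*x + y) dy ∧ dz

For a 1-form omega = sum_i f_i dx_i, the exterior derivative is
  d(omega) = sum_{i < j} (∂f_j/∂x_i - ∂f_i/∂x_j) dx_i ∧ dx_j.
  coefficient of dx ∧ dy: ∂f_2/∂x - ∂f_1/∂y = ∂(y*(4*y - z))/∂x - ∂(-3*x^2 + y*z + 3*z^2)/∂y = -z
  coefficient of dx ∧ dz: ∂f_3/∂x - ∂f_1/∂z = ∂(-3*x*y + z)/∂x - ∂(-3*x^2 + y*z + 3*z^2)/∂z = -4*y - 6*z
  coefficient of dy ∧ dz: ∂f_3/∂y - ∂f_2/∂z = ∂(-3*x*y + z)/∂y - ∂(y*(4*y - z))/∂z = -3*x + y
Assembling: d(omega) = (-z) dx ∧ dy + (-4*y - 6*z) dx ∧ dz + (-3*x + y) dy ∧ dz.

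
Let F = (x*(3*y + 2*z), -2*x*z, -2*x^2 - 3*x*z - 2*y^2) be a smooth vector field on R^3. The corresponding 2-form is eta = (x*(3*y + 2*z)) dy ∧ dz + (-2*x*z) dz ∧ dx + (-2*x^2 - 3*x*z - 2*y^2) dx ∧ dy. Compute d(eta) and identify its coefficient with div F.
d(eta) = (-3*x + 3*y + 2*z) dx ∧ dy ∧ dz; div F = -3*x + 3*y + 2*z

For a 2-form in R^3 of the form above, applying d gives a 3-form with coefficient ∂P/∂x + ∂Q/∂y + ∂R/∂z:
  ∂P/∂x = 3*y + 2*z
  ∂Q/∂y = 0
  ∂R/∂z = -3*x
Sum = -3*x + 3*y + 2*z, which is exactly div F.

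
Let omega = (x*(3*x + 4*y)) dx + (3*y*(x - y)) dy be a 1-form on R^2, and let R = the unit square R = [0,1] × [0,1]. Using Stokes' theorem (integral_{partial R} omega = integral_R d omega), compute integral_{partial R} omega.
integral_(partial R) omega = -1/2

Stokes: integral_partial_R omega = integral_R d omega with d omega = (∂Q/∂x - ∂P/∂y) dx ∧ dy.
  ∂Q/∂x = 3*y
  ∂P/∂y = 4*x
  integrand = ∂Q/∂x - ∂P/∂y = -4*x + 3*y.
Integrating over R: integral_0^1 integral_0^1 (-4*x + 3*y) dx dy = -1/2.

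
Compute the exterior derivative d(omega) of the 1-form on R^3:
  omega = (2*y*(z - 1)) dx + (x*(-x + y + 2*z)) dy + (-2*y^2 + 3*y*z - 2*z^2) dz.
d(omega) = (-2*x + y + 2) dx ∧ dy + (-2*y) dx ∧ dz + (-2*x - 4*y + 3*z) dy ∧ dz

For a 1-form omega = sum_i f_i dx_i, the exterior derivative is
  d(omega) = sum_{i < j} (∂f_j/∂x_i - ∂f_i/∂x_j) dx_i ∧ dx_j.
  coefficient of dx ∧ dy: ∂f_2/∂x - ∂f_1/∂y = ∂(x*(-x + y + 2*z))/∂x - ∂(2*y*(z - 1))/∂y = -2*x + y + 2
  coefficient of dx ∧ dz: ∂f_3/∂x - ∂f_1/∂z = ∂(-2*y^2 + 3*y*z - 2*z^2)/∂x - ∂(2*y*(z - 1))/∂z = -2*y
  coefficient of dy ∧ dz: ∂f_3/∂y - ∂f_2/∂z = ∂(-2*y^2 + 3*y*z - 2*z^2)/∂y - ∂(x*(-x + y + 2*z))/∂z = -2*x - 4*y + 3*z
Assembling: d(omega) = (-2*x + y + 2) dx ∧ dy + (-2*y) dx ∧ dz + (-2*x - 4*y + 3*z) dy ∧ dz.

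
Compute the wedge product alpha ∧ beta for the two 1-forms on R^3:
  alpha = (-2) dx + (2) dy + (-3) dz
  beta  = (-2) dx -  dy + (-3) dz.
alpha ∧ beta = (6) dx ∧ dy + (-9) dy ∧ dz

Distribute the wedge, using dx_i ∧ dx_j = -dx_j ∧ dx_i and dx_i ∧ dx_i = 0. For each pair (i, j) with i < j, the coefficient of dx_i ∧ dx_j in alpha ∧ beta is (alpha_i * beta_j - alpha_j * beta_i). Collecting: alpha ∧ beta = (6) dx ∧ dy + (-9) dy ∧ dz.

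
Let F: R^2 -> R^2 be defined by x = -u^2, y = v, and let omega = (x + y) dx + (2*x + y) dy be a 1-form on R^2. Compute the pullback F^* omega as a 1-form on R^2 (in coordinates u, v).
F^* omega = (2*u*(u^2 - v)) du + (-2*u^2 + v) dv

Using F^*(f dg) = (f ∘ F) d(g ∘ F), substitute each coordinate x_i by F_i(u, v) in f_i, and replace dx_i by d F_i = (∂F_i/∂u) du + (∂F_i/∂v) dv.
  For the x component: f_1(F) = -u^2 + v; d F_1 = (-2*u) du + (0) dv
  For the y component: f_2(F) = -2*u^2 + v; d F_2 = (0) du + (1) dv
Combining and collecting du, dv coefficients:
  coeff of du: 2*u*(u^2 - v)
  coeff of dv: -2*u^2 + v
F^* omega = (2*u*(u^2 - v)) du + (-2*u^2 + v) dv.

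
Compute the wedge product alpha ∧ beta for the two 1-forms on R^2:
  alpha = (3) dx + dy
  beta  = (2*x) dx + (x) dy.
alpha ∧ beta = (x) dx ∧ dy

Distribute the wedge, using dx_i ∧ dx_j = -dx_j ∧ dx_i and dx_i ∧ dx_i = 0. For each pair (i, j) with i < j, the coefficient of dx_i ∧ dx_j in alpha ∧ beta is (alpha_i * beta_j - alpha_j * beta_i). Collecting: alpha ∧ beta = (x) dx ∧ dy.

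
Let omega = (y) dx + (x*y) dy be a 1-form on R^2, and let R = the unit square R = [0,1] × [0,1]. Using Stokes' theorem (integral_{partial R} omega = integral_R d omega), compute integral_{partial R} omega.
integral_(partial R) omega = -1/2

Stokes: integral_partial_R omega = integral_R d omega with d omega = (∂Q/∂x - ∂P/∂y) dx ∧ dy.
  ∂Q/∂x = y
  ∂P/∂y = 1
  integrand = ∂Q/∂x - ∂P/∂y = y - 1.
Integrating over R: integral_0^1 integral_0^1 (y - 1) dx dy = -1/2.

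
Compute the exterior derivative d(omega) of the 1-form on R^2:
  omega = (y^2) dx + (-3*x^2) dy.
d(omega) = (-6*x - 2*y) dx ∧ dy

For a 1-form omega = sum_i f_i dx_i, the exterior derivative is
  d(omega) = sum_{i < j} (∂f_j/∂x_i - ∂f_i/∂x_j) dx_i ∧ dx_j.
  coefficient of dx ∧ dy: ∂f_2/∂x - ∂f_1/∂y = ∂(-3*x^2)/∂x - ∂(y^2)/∂y = -6*x - 2*y
Assembling: d(omega) = (-6*x - 2*y) dx ∧ dy.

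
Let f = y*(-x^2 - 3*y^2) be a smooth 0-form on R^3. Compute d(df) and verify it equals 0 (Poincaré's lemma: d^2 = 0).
d(df) = 0

Step 1: df = sum_i (∂f/∂x_i) dx_i = (-2*x*y) dx + (-x^2 - 9*y^2) dy + (0) dz.
Step 2: Apply d again. Using the 1-form formula, the coefficient of dx ∧ dy in d(df) is ∂^2 f/∂x ∂y - ∂^2 f/∂y ∂x = (-2*x) - (-2*x) = 0 (equality of mixed partials for smooth f).
Similarly for dx ∧ dz and dy ∧ dz — all coefficients vanish. So d(df) = 0.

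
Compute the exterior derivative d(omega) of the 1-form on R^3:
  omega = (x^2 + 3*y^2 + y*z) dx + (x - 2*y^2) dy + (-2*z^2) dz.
d(omega) = (-6*y - z + 1) dx ∧ dy + (-y) dx ∧ dz

For a 1-form omega = sum_i f_i dx_i, the exterior derivative is
  d(omega) = sum_{i < j} (∂f_j/∂x_i - ∂f_i/∂x_j) dx_i ∧ dx_j.
  coefficient of dx ∧ dy: ∂f_2/∂x - ∂f_1/∂y = ∂(x - 2*y^2)/∂x - ∂(x^2 + 3*y^2 + y*z)/∂y = -6*y - z + 1
  coefficient of dx ∧ dz: ∂f_3/∂x - ∂f_1/∂z = ∂(-2*z^2)/∂x - ∂(x^2 + 3*y^2 + y*z)/∂z = -y
Assembling: d(omega) = (-6*y - z + 1) dx ∧ dy + (-y) dx ∧ dz.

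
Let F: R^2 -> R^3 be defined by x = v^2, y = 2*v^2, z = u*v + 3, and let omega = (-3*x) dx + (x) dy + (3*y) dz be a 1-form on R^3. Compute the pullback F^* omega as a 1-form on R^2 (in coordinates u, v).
F^* omega = (6*v^3) du + (2*v^2*(3*u - v)) dv

Using F^*(f dg) = (f ∘ F) d(g ∘ F), substitute each coordinate x_i by F_i(u, v) in f_i, and replace dx_i by d F_i = (∂F_i/∂u) du + (∂F_i/∂v) dv.
  For the x component: f_1(F) = -3*v^2; d F_1 = (0) du + (2*v) dv
  For the y component: f_2(F) = v^2; d F_2 = (0) du + (4*v) dv
  For the z component: f_3(F) = 6*v^2; d F_3 = (v) du + (u) dv
Combining and collecting du, dv coefficients:
  coeff of du: 6*v^3
  coeff of dv: 2*v^2*(3*u - v)
F^* omega = (6*v^3) du + (2*v^2*(3*u - v)) dv.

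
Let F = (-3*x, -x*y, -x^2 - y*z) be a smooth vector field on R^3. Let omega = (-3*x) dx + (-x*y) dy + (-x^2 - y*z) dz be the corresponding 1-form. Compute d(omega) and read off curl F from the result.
d(omega) = (-z) dy ∧ dz + (2*x) dz ∧ dx + (-y) dx ∧ dy; curl F = (-z, 2*x, -y)

d omega = sum_{i<j} (∂f_j/∂x_i - ∂f_i/∂x_j) dx_i ∧ dx_j. Under the identification (dy ∧ dz, dz ∧ dx, dx ∧ dy) ↔ (e_x, e_y, e_z), the coefficients are exactly the components of curl F. Compute:
  ∂R/∂y - ∂Q/∂z = (-z) - (0) = -z
  ∂P/∂z - ∂R/∂x = (0) - (-2*x) = 2*x
  ∂Q/∂x - ∂P/∂y = (-y) - (0) = -y.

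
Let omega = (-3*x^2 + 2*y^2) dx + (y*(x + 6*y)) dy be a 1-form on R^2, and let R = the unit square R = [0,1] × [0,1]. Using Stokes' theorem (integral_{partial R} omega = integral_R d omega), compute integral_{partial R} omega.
integral_(partial R) omega = -3/2

Stokes: integral_partial_R omega = integral_R d omega with d omega = (∂Q/∂x - ∂P/∂y) dx ∧ dy.
  ∂Q/∂x = y
  ∂P/∂y = 4*y
  integrand = ∂Q/∂x - ∂P/∂y = -3*y.
Integrating over R: integral_0^1 integral_0^1 (-3*y) dx dy = -3/2.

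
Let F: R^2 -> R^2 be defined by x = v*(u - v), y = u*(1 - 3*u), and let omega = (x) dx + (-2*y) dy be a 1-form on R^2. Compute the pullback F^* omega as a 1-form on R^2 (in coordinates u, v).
F^* omega = (-36*u^3 + 18*u^2 + u*v^2 - 2*u - v^3) du + (v*(u^2 - 3*u*v + 2*v^2)) dv

Using F^*(f dg) = (f ∘ F) d(g ∘ F), substitute each coordinate x_i by F_i(u, v) in f_i, and replace dx_i by d F_i = (∂F_i/∂u) du + (∂F_i/∂v) dv.
  For the x component: f_1(F) = v*(u - v); d F_1 = (v) du + (u - 2*v) dv
  For the y component: f_2(F) = 2*u*(3*u - 1); d F_2 = (1 - 6*u) du + (0) dv
Combining and collecting du, dv coefficients:
  coeff of du: -36*u^3 + 18*u^2 + u*v^2 - 2*u - v^3
  coeff of dv: v*(u^2 - 3*u*v + 2*v^2)
F^* omega = (-36*u^3 + 18*u^2 + u*v^2 - 2*u - v^3) du + (v*(u^2 - 3*u*v + 2*v^2)) dv.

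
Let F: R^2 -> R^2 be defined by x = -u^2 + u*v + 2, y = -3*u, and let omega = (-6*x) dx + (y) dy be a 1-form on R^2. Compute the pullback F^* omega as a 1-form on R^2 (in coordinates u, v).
F^* omega = (-12*u^3 + 18*u^2*v - 6*u*v^2 + 33*u - 12*v) du + (6*u*(u^2 - u*v - 2)) dv

Using F^*(f dg) = (f ∘ F) d(g ∘ F), substitute each coordinate x_i by F_i(u, v) in f_i, and replace dx_i by d F_i = (∂F_i/∂u) du + (∂F_i/∂v) dv.
  For the x component: f_1(F) = 6*u^2 - 6*u*v - 12; d F_1 = (-2*u + v) du + (u) dv
  For the y component: f_2(F) = -3*u; d F_2 = (-3) du + (0) dv
Combining and collecting du, dv coefficients:
  coeff of du: -12*u^3 + 18*u^2*v - 6*u*v^2 + 33*u - 12*v
  coeff of dv: 6*u*(u^2 - u*v - 2)
F^* omega = (-12*u^3 + 18*u^2*v - 6*u*v^2 + 33*u - 12*v) du + (6*u*(u^2 - u*v - 2)) dv.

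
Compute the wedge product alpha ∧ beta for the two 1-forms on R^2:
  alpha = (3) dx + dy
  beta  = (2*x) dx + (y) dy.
alpha ∧ beta = (-2*x + 3*y) dx ∧ dy

Distribute the wedge, using dx_i ∧ dx_j = -dx_j ∧ dx_i and dx_i ∧ dx_i = 0. For each pair (i, j) with i < j, the coefficient of dx_i ∧ dx_j in alpha ∧ beta is (alpha_i * beta_j - alpha_j * beta_i). Collecting: alpha ∧ beta = (-2*x + 3*y) dx ∧ dy.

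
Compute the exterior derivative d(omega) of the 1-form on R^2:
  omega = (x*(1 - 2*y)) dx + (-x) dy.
d(omega) = (2*x - 1) dx ∧ dy

For a 1-form omega = sum_i f_i dx_i, the exterior derivative is
  d(omega) = sum_{i < j} (∂f_j/∂x_i - ∂f_i/∂x_j) dx_i ∧ dx_j.
  coefficient of dx ∧ dy: ∂f_2/∂x - ∂f_1/∂y = ∂(-x)/∂x - ∂(x*(1 - 2*y))/∂y = 2*x - 1
Assembling: d(omega) = (2*x - 1) dx ∧ dy.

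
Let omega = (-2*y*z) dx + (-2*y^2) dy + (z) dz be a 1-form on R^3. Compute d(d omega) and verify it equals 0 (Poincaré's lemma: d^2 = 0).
d(d omega) = 0

Step 1: d omega = sum_{i<j} (∂f_j/∂x_i - ∂f_i/∂x_j) dx_i ∧ dx_j:
  coeff of dx ∧ dy: 2*z
  coeff of dx ∧ dz: 2*y
  coeff of dy ∧ dz: 0
Step 2: Apply d again to each 2-form coefficient. The only possible 3-form in R^3 is dx ∧ dy ∧ dz, with coefficient
  ∂(coeff of dy∧dz)/∂x - ∂(coeff of dx∧dz)/∂y + ∂(coeff of dx∧dy)/∂z
  = ∂/∂x (0) - ∂/∂y (2*y) + ∂/∂z (2*z).
Each of these terms simplifies to sums of mixed partials that cancel in pairs. The result is 0 (by equality of mixed partials for smooth functions — Schwarz / Clairaut).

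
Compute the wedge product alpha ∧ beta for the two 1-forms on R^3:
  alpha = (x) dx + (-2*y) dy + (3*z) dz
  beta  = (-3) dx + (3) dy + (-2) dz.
alpha ∧ beta = (3*x - 6*y) dx ∧ dy + (-2*x + 9*z) dx ∧ dz + (4*y - 9*z) dy ∧ dz

Distribute the wedge, using dx_i ∧ dx_j = -dx_j ∧ dx_i and dx_i ∧ dx_i = 0. For each pair (i, j) with i < j, the coefficient of dx_i ∧ dx_j in alpha ∧ beta is (alpha_i * beta_j - alpha_j * beta_i). Collecting: alpha ∧ beta = (3*x - 6*y) dx ∧ dy + (-2*x + 9*z) dx ∧ dz + (4*y - 9*z) dy ∧ dz.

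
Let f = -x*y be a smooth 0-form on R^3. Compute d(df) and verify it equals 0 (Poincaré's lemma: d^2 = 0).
d(df) = 0

Step 1: df = sum_i (∂f/∂x_i) dx_i = (-y) dx + (-x) dy + (0) dz.
Step 2: Apply d again. Using the 1-form formula, the coefficient of dx ∧ dy in d(df) is ∂^2 f/∂x ∂y - ∂^2 f/∂y ∂x = (-1) - (-1) = 0 (equality of mixed partials for smooth f).
Similarly for dx ∧ dz and dy ∧ dz — all coefficients vanish. So d(df) = 0.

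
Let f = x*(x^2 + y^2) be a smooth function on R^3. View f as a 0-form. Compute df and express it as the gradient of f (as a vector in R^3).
df = (3*x^2 + y^2) dx + (2*x*y) dy + (0) dz; grad f = (3*x^2 + y^2, 2*x*y, 0)

For a 0-form f, d f = (∂f/∂x) dx + (∂f/∂y) dy + (∂f/∂z) dz. The components of the vector representation are exactly the entries of grad f in Cartesian coordinates:
  ∂f/∂x = 3*x^2 + y^2
  ∂f/∂y = 2*x*y
  ∂f/∂z = 0.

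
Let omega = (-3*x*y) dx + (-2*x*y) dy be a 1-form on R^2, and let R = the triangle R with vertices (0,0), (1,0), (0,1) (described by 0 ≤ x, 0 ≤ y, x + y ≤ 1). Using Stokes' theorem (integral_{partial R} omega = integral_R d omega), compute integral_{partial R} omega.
integral_(partial R) omega = 1/6

Stokes: integral_partial_R omega = integral_R d omega with d omega = (∂Q/∂x - ∂P/∂y) dx ∧ dy.
  ∂Q/∂x = -2*y
  ∂P/∂y = -3*x
  integrand = ∂Q/∂x - ∂P/∂y = 3*x - 2*y.
Integrating over R: integral_0^1 integral_0^{1-x} (3*x - 2*y) dy dx = 1/6.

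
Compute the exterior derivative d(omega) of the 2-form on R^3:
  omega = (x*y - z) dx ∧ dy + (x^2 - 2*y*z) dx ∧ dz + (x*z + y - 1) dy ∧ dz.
d(omega) = (3*z - 1) dx ∧ dy ∧ dz

For a 2-form omega = sum_{i<j} g_{ij} dx_i ∧ dx_j, the exterior derivative is
  d(omega) = sum_{i<j} d(g_{ij}) ∧ dx_i ∧ dx_j = sum_{i<j, k} (∂g_{ij}/∂x_k) dx_k ∧ dx_i ∧ dx_j.
Expand each term, using dx_k ∧ dx_i ∧ dx_j = sgn(permutation) dx_{(a)} ∧ dx_{(b)} ∧ dx_{(c)} with (a < b < c) sorted:
  d(x*y - z) includes (∂/∂z)(x*y - z) dz = (-1) dz, which multiplied by dx ∧ dy gives (-1) dx ∧ dy ∧ dz
  d(x^2 - 2*y*z) includes (∂/∂y)(x^2 - 2*y*z) dy = (-2*z) dy, which multiplied by dx ∧ dz gives (2*z) dx ∧ dy ∧ dz
  d(x*z + y - 1) includes (∂/∂x)(x*z + y - 1) dx = (z) dx, which multiplied by dy ∧ dz gives (z) dx ∧ dy ∧ dz
Collecting like 3-forms: d(omega) = (3*z - 1) dx ∧ dy ∧ dz.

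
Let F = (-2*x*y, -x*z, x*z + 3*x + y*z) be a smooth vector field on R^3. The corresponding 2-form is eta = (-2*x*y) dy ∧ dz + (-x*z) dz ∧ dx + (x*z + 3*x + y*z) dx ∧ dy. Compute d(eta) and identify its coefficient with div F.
d(eta) = (x - y) dx ∧ dy ∧ dz; div F = x - y

For a 2-form in R^3 of the form above, applying d gives a 3-form with coefficient ∂P/∂x + ∂Q/∂y + ∂R/∂z:
  ∂P/∂x = -2*y
  ∂Q/∂y = 0
  ∂R/∂z = x + y
Sum = x - y, which is exactly div F.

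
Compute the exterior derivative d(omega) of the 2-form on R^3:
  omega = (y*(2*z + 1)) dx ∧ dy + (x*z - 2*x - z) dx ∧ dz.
d(omega) = (2*y) dx ∧ dy ∧ dz

For a 2-form omega = sum_{i<j} g_{ij} dx_i ∧ dx_j, the exterior derivative is
  d(omega) = sum_{i<j} d(g_{ij}) ∧ dx_i ∧ dx_j = sum_{i<j, k} (∂g_{ij}/∂x_k) dx_k ∧ dx_i ∧ dx_j.
Expand each term, using dx_k ∧ dx_i ∧ dx_j = sgn(permutation) dx_{(a)} ∧ dx_{(b)} ∧ dx_{(c)} with (a < b < c) sorted:
  d(y*(2*z + 1)) includes (∂/∂z)(y*(2*z + 1)) dz = (2*y) dz, which multiplied by dx ∧ dy gives (2*y) dx ∧ dy ∧ dz
Collecting like 3-forms: d(omega) = (2*y) dx ∧ dy ∧ dz.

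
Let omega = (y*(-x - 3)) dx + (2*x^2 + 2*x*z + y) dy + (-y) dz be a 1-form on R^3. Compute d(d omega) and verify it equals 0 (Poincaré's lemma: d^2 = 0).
d(d omega) = 0

Step 1: d omega = sum_{i<j} (∂f_j/∂x_i - ∂f_i/∂x_j) dx_i ∧ dx_j:
  coeff of dx ∧ dy: 5*x + 2*z + 3
  coeff of dx ∧ dz: 0
  coeff of dy ∧ dz: -2*x - 1
Step 2: Apply d again to each 2-form coefficient. The only possible 3-form in R^3 is dx ∧ dy ∧ dz, with coefficient
  ∂(coeff of dy∧dz)/∂x - ∂(coeff of dx∧dz)/∂y + ∂(coeff of dx∧dy)/∂z
  = ∂/∂x (-2*x - 1) - ∂/∂y (0) + ∂/∂z (5*x + 2*z + 3).
Each of these terms simplifies to sums of mixed partials that cancel in pairs. The result is 0 (by equality of mixed partials for smooth functions — Schwarz / Clairaut).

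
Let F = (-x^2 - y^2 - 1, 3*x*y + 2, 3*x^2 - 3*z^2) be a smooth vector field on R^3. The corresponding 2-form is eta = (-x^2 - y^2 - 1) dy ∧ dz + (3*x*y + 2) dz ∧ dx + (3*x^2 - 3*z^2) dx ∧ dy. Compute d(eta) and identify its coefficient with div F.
d(eta) = (x - 6*z) dx ∧ dy ∧ dz; div F = x - 6*z

For a 2-form in R^3 of the form above, applying d gives a 3-form with coefficient ∂P/∂x + ∂Q/∂y + ∂R/∂z:
  ∂P/∂x = -2*x
  ∂Q/∂y = 3*x
  ∂R/∂z = -6*z
Sum = x - 6*z, which is exactly div F.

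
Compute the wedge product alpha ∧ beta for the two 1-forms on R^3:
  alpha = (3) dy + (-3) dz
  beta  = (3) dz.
alpha ∧ beta = (9) dy ∧ dz

Distribute the wedge, using dx_i ∧ dx_j = -dx_j ∧ dx_i and dx_i ∧ dx_i = 0. For each pair (i, j) with i < j, the coefficient of dx_i ∧ dx_j in alpha ∧ beta is (alpha_i * beta_j - alpha_j * beta_i). Collecting: alpha ∧ beta = (9) dy ∧ dz.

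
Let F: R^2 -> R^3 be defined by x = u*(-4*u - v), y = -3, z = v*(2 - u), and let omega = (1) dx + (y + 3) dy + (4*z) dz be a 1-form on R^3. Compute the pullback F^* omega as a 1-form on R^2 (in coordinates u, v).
F^* omega = (4*u*v^2 - 8*u - 8*v^2 - v) du + (4*u^2*v - 16*u*v - u + 16*v) dv

Using F^*(f dg) = (f ∘ F) d(g ∘ F), substitute each coordinate x_i by F_i(u, v) in f_i, and replace dx_i by d F_i = (∂F_i/∂u) du + (∂F_i/∂v) dv.
  For the x component: f_1(F) = 1; d F_1 = (-8*u - v) du + (-u) dv
  For the y component: f_2(F) = 0; d F_2 = (0) du + (0) dv
  For the z component: f_3(F) = 4*v*(2 - u); d F_3 = (-v) du + (2 - u) dv
Combining and collecting du, dv coefficients:
  coeff of du: 4*u*v^2 - 8*u - 8*v^2 - v
  coeff of dv: 4*u^2*v - 16*u*v - u + 16*v
F^* omega = (4*u*v^2 - 8*u - 8*v^2 - v) du + (4*u^2*v - 16*u*v - u + 16*v) dv.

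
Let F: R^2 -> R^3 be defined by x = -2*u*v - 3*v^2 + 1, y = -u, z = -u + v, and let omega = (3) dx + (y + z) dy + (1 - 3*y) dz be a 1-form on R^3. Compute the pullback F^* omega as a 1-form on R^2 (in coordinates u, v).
F^* omega = (-u - 7*v - 1) du + (-3*u - 18*v + 1) dv

Using F^*(f dg) = (f ∘ F) d(g ∘ F), substitute each coordinate x_i by F_i(u, v) in f_i, and replace dx_i by d F_i = (∂F_i/∂u) du + (∂F_i/∂v) dv.
  For the x component: f_1(F) = 3; d F_1 = (-2*v) du + (-2*u - 6*v) dv
  For the y component: f_2(F) = -2*u + v; d F_2 = (-1) du + (0) dv
  For the z component: f_3(F) = 3*u + 1; d F_3 = (-1) du + (1) dv
Combining and collecting du, dv coefficients:
  coeff of du: -u - 7*v - 1
  coeff of dv: -3*u - 18*v + 1
F^* omega = (-u - 7*v - 1) du + (-3*u - 18*v + 1) dv.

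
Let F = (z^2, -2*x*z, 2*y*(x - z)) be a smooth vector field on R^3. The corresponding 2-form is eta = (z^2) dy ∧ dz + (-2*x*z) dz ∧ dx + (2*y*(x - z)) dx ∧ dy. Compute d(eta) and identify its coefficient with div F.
d(eta) = (-2*y) dx ∧ dy ∧ dz; div F = -2*y

For a 2-form in R^3 of the form above, applying d gives a 3-form with coefficient ∂P/∂x + ∂Q/∂y + ∂R/∂z:
  ∂P/∂x = 0
  ∂Q/∂y = 0
  ∂R/∂z = -2*y
Sum = -2*y, which is exactly div F.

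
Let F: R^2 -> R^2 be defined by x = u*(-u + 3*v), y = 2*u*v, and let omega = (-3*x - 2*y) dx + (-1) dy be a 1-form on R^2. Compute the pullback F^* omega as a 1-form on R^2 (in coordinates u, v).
F^* omega = (-6*u^3 + 35*u^2*v - 39*u*v^2 - 2*v) du + (u*(9*u^2 - 39*u*v - 2)) dv

Using F^*(f dg) = (f ∘ F) d(g ∘ F), substitute each coordinate x_i by F_i(u, v) in f_i, and replace dx_i by d F_i = (∂F_i/∂u) du + (∂F_i/∂v) dv.
  For the x component: f_1(F) = u*(3*u - 13*v); d F_1 = (-2*u + 3*v) du + (3*u) dv
  For the y component: f_2(F) = -1; d F_2 = (2*v) du + (2*u) dv
Combining and collecting du, dv coefficients:
  coeff of du: -6*u^3 + 35*u^2*v - 39*u*v^2 - 2*v
  coeff of dv: u*(9*u^2 - 39*u*v - 2)
F^* omega = (-6*u^3 + 35*u^2*v - 39*u*v^2 - 2*v) du + (u*(9*u^2 - 39*u*v - 2)) dv.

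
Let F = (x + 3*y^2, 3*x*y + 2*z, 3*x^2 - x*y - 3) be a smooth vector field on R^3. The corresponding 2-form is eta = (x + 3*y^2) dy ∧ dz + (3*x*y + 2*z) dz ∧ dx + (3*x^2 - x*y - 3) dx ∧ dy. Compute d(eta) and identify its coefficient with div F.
d(eta) = (3*x + 1) dx ∧ dy ∧ dz; div F = 3*x + 1

For a 2-form in R^3 of the form above, applying d gives a 3-form with coefficient ∂P/∂x + ∂Q/∂y + ∂R/∂z:
  ∂P/∂x = 1
  ∂Q/∂y = 3*x
  ∂R/∂z = 0
Sum = 3*x + 1, which is exactly div F.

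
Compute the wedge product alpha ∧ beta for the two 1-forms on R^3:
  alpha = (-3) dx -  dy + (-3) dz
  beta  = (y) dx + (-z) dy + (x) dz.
alpha ∧ beta = (y + 3*z) dx ∧ dy + (-3*x + 3*y) dx ∧ dz + (-x - 3*z) dy ∧ dz

Distribute the wedge, using dx_i ∧ dx_j = -dx_j ∧ dx_i and dx_i ∧ dx_i = 0. For each pair (i, j) with i < j, the coefficient of dx_i ∧ dx_j in alpha ∧ beta is (alpha_i * beta_j - alpha_j * beta_i). Collecting: alpha ∧ beta = (y + 3*z) dx ∧ dy + (-3*x + 3*y) dx ∧ dz + (-x - 3*z) dy ∧ dz.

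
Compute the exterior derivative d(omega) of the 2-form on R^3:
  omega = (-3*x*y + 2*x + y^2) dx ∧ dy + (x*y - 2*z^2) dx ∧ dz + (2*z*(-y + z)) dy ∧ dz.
d(omega) = (-x) dx ∧ dy ∧ dz

For a 2-form omega = sum_{i<j} g_{ij} dx_i ∧ dx_j, the exterior derivative is
  d(omega) = sum_{i<j} d(g_{ij}) ∧ dx_i ∧ dx_j = sum_{i<j, k} (∂g_{ij}/∂x_k) dx_k ∧ dx_i ∧ dx_j.
Expand each term, using dx_k ∧ dx_i ∧ dx_j = sgn(permutation) dx_{(a)} ∧ dx_{(b)} ∧ dx_{(c)} with (a < b < c) sorted:
  d(x*y - 2*z^2) includes (∂/∂y)(x*y - 2*z^2) dy = (x) dy, which multiplied by dx ∧ dz gives (-x) dx ∧ dy ∧ dz
Collecting like 3-forms: d(omega) = (-x) dx ∧ dy ∧ dz.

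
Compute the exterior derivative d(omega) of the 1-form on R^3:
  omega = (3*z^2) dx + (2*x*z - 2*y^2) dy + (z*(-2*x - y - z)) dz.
d(omega) = (2*z) dx ∧ dy + (-8*z) dx ∧ dz + (-2*x - z) dy ∧ dz

For a 1-form omega = sum_i f_i dx_i, the exterior derivative is
  d(omega) = sum_{i < j} (∂f_j/∂x_i - ∂f_i/∂x_j) dx_i ∧ dx_j.
  coefficient of dx ∧ dy: ∂f_2/∂x - ∂f_1/∂y = ∂(2*x*z - 2*y^2)/∂x - ∂(3*z^2)/∂y = 2*z
  coefficient of dx ∧ dz: ∂f_3/∂x - ∂f_1/∂z = ∂(z*(-2*x - y - z))/∂x - ∂(3*z^2)/∂z = -8*z
  coefficient of dy ∧ dz: ∂f_3/∂y - ∂f_2/∂z = ∂(z*(-2*x - y - z))/∂y - ∂(2*x*z - 2*y^2)/∂z = -2*x - z
Assembling: d(omega) = (2*z) dx ∧ dy + (-8*z) dx ∧ dz + (-2*x - z) dy ∧ dz.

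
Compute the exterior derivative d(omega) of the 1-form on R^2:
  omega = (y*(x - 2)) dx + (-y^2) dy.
d(omega) = (2 - x) dx ∧ dy

For a 1-form omega = sum_i f_i dx_i, the exterior derivative is
  d(omega) = sum_{i < j} (∂f_j/∂x_i - ∂f_i/∂x_j) dx_i ∧ dx_j.
  coefficient of dx ∧ dy: ∂f_2/∂x - ∂f_1/∂y = ∂(-y^2)/∂x - ∂(y*(x - 2))/∂y = 2 - x
Assembling: d(omega) = (2 - x) dx ∧ dy.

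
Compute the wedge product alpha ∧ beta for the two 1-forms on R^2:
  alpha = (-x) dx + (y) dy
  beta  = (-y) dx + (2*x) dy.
alpha ∧ beta = (-2*x^2 + y^2) dx ∧ dy

Distribute the wedge, using dx_i ∧ dx_j = -dx_j ∧ dx_i and dx_i ∧ dx_i = 0. For each pair (i, j) with i < j, the coefficient of dx_i ∧ dx_j in alpha ∧ beta is (alpha_i * beta_j - alpha_j * beta_i). Collecting: alpha ∧ beta = (-2*x^2 + y^2) dx ∧ dy.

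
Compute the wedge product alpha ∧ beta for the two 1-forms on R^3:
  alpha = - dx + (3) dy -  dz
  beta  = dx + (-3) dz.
alpha ∧ beta = (4) dx ∧ dz + (-3) dx ∧ dy + (-9) dy ∧ dz

Distribute the wedge, using dx_i ∧ dx_j = -dx_j ∧ dx_i and dx_i ∧ dx_i = 0. For each pair (i, j) with i < j, the coefficient of dx_i ∧ dx_j in alpha ∧ beta is (alpha_i * beta_j - alpha_j * beta_i). Collecting: alpha ∧ beta = (4) dx ∧ dz + (-3) dx ∧ dy + (-9) dy ∧ dz.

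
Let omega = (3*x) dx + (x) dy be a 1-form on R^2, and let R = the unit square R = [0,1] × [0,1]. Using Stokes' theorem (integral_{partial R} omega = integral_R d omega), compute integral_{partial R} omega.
integral_(partial R) omega = 1

Stokes: integral_partial_R omega = integral_R d omega with d omega = (∂Q/∂x - ∂P/∂y) dx ∧ dy.
  ∂Q/∂x = 1
  ∂P/∂y = 0
  integrand = ∂Q/∂x - ∂P/∂y = 1.
Integrating over R: integral_0^1 integral_0^1 (1) dx dy = 1.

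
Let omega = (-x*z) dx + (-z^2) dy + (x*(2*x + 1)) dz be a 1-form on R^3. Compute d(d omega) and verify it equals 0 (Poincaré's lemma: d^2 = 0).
d(d omega) = 0

Step 1: d omega = sum_{i<j} (∂f_j/∂x_i - ∂f_i/∂x_j) dx_i ∧ dx_j:
  coeff of dx ∧ dy: 0
  coeff of dx ∧ dz: 5*x + 1
  coeff of dy ∧ dz: 2*z
Step 2: Apply d again to each 2-form coefficient. The only possible 3-form in R^3 is dx ∧ dy ∧ dz, with coefficient
  ∂(coeff of dy∧dz)/∂x - ∂(coeff of dx∧dz)/∂y + ∂(coeff of dx∧dy)/∂z
  = ∂/∂x (2*z) - ∂/∂y (5*x + 1) + ∂/∂z (0).
Each of these terms simplifies to sums of mixed partials that cancel in pairs. The result is 0 (by equality of mixed partials for smooth functions — Schwarz / Clairaut).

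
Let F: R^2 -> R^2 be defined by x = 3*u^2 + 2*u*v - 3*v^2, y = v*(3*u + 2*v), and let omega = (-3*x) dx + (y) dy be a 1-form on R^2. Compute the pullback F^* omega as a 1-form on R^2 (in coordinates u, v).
F^* omega = (-54*u^3 - 54*u^2*v + 51*u*v^2 + 24*v^3) du + (-18*u^3 + 51*u^2*v + 72*u*v^2 - 46*v^3) dv

Using F^*(f dg) = (f ∘ F) d(g ∘ F), substitute each coordinate x_i by F_i(u, v) in f_i, and replace dx_i by d F_i = (∂F_i/∂u) du + (∂F_i/∂v) dv.
  For the x component: f_1(F) = -9*u^2 - 6*u*v + 9*v^2; d F_1 = (6*u + 2*v) du + (2*u - 6*v) dv
  For the y component: f_2(F) = v*(3*u + 2*v); d F_2 = (3*v) du + (3*u + 4*v) dv
Combining and collecting du, dv coefficients:
  coeff of du: -54*u^3 - 54*u^2*v + 51*u*v^2 + 24*v^3
  coeff of dv: -18*u^3 + 51*u^2*v + 72*u*v^2 - 46*v^3
F^* omega = (-54*u^3 - 54*u^2*v + 51*u*v^2 + 24*v^3) du + (-18*u^3 + 51*u^2*v + 72*u*v^2 - 46*v^3) dv.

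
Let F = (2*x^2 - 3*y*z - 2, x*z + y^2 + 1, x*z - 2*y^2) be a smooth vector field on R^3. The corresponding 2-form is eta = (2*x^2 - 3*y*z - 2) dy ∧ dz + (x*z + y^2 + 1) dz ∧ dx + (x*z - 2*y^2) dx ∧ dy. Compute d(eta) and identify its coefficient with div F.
d(eta) = (5*x + 2*y) dx ∧ dy ∧ dz; div F = 5*x + 2*y

For a 2-form in R^3 of the form above, applying d gives a 3-form with coefficient ∂P/∂x + ∂Q/∂y + ∂R/∂z:
  ∂P/∂x = 4*x
  ∂Q/∂y = 2*y
  ∂R/∂z = x
Sum = 5*x + 2*y, which is exactly div F.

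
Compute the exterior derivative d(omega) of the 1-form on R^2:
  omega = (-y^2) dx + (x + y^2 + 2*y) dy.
d(omega) = (2*y + 1) dx ∧ dy

For a 1-form omega = sum_i f_i dx_i, the exterior derivative is
  d(omega) = sum_{i < j} (∂f_j/∂x_i - ∂f_i/∂x_j) dx_i ∧ dx_j.
  coefficient of dx ∧ dy: ∂f_2/∂x - ∂f_1/∂y = ∂(x + y^2 + 2*y)/∂x - ∂(-y^2)/∂y = 2*y + 1
Assembling: d(omega) = (2*y + 1) dx ∧ dy.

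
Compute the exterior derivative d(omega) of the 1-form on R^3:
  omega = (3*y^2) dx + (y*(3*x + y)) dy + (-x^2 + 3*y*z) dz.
d(omega) = (-3*y) dx ∧ dy + (-2*x) dx ∧ dz + (3*z) dy ∧ dz

For a 1-form omega = sum_i f_i dx_i, the exterior derivative is
  d(omega) = sum_{i < j} (∂f_j/∂x_i - ∂f_i/∂x_j) dx_i ∧ dx_j.
  coefficient of dx ∧ dy: ∂f_2/∂x - ∂f_1/∂y = ∂(y*(3*x + y))/∂x - ∂(3*y^2)/∂y = -3*y
  coefficient of dx ∧ dz: ∂f_3/∂x - ∂f_1/∂z = ∂(-x^2 + 3*y*z)/∂x - ∂(3*y^2)/∂z = -2*x
  coefficient of dy ∧ dz: ∂f_3/∂y - ∂f_2/∂z = ∂(-x^2 + 3*y*z)/∂y - ∂(y*(3*x + y))/∂z = 3*z
Assembling: d(omega) = (-3*y) dx ∧ dy + (-2*x) dx ∧ dz + (3*z) dy ∧ dz.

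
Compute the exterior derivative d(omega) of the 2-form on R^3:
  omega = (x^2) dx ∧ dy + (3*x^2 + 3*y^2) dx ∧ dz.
d(omega) = (-6*y) dx ∧ dy ∧ dz

For a 2-form omega = sum_{i<j} g_{ij} dx_i ∧ dx_j, the exterior derivative is
  d(omega) = sum_{i<j} d(g_{ij}) ∧ dx_i ∧ dx_j = sum_{i<j, k} (∂g_{ij}/∂x_k) dx_k ∧ dx_i ∧ dx_j.
Expand each term, using dx_k ∧ dx_i ∧ dx_j = sgn(permutation) dx_{(a)} ∧ dx_{(b)} ∧ dx_{(c)} with (a < b < c) sorted:
  d(3*x^2 + 3*y^2) includes (∂/∂y)(3*x^2 + 3*y^2) dy = (6*y) dy, which multiplied by dx ∧ dz gives (-6*y) dx ∧ dy ∧ dz
Collecting like 3-forms: d(omega) = (-6*y) dx ∧ dy ∧ dz.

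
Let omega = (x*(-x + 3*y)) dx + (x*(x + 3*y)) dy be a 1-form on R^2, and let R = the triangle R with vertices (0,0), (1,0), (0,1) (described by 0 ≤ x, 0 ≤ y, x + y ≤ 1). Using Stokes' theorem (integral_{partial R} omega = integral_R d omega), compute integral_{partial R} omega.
integral_(partial R) omega = 1/3

Stokes: integral_partial_R omega = integral_R d omega with d omega = (∂Q/∂x - ∂P/∂y) dx ∧ dy.
  ∂Q/∂x = 2*x + 3*y
  ∂P/∂y = 3*x
  integrand = ∂Q/∂x - ∂P/∂y = -x + 3*y.
Integrating over R: integral_0^1 integral_0^{1-x} (-x + 3*y) dy dx = 1/3.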